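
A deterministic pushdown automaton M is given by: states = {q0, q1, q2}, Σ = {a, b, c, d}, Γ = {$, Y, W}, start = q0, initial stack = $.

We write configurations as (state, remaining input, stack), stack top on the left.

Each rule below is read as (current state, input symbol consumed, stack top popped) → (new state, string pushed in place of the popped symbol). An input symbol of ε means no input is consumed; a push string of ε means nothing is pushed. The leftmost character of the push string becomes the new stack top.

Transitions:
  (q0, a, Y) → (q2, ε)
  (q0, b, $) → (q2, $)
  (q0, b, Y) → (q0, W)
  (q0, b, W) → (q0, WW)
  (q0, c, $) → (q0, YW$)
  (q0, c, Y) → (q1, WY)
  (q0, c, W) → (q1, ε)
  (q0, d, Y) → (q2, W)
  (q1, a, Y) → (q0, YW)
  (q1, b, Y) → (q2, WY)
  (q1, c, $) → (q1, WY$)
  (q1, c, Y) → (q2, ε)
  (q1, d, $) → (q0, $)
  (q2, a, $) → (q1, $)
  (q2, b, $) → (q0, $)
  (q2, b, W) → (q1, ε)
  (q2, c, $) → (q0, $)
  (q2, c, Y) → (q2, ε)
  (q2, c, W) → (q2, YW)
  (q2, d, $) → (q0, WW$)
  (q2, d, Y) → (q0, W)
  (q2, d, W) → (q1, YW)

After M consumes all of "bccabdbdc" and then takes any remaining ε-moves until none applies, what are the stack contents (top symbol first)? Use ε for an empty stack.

(q0, bccabdbdc, $)
  read b, top $: go to q2, push $ → (q2, ccabdbdc, $)
  read c, top $: go to q0, push $ → (q0, cabdbdc, $)
  read c, top $: go to q0, push YW$ → (q0, abdbdc, YW$)
  read a, top Y: go to q2, push ε → (q2, bdbdc, W$)
  read b, top W: go to q1, push ε → (q1, dbdc, $)
  read d, top $: go to q0, push $ → (q0, bdc, $)
  read b, top $: go to q2, push $ → (q2, dc, $)
  read d, top $: go to q0, push WW$ → (q0, c, WW$)
  read c, top W: go to q1, push ε → (q1, ε, W$)
All input consumed in state q1 with stack W$.

W$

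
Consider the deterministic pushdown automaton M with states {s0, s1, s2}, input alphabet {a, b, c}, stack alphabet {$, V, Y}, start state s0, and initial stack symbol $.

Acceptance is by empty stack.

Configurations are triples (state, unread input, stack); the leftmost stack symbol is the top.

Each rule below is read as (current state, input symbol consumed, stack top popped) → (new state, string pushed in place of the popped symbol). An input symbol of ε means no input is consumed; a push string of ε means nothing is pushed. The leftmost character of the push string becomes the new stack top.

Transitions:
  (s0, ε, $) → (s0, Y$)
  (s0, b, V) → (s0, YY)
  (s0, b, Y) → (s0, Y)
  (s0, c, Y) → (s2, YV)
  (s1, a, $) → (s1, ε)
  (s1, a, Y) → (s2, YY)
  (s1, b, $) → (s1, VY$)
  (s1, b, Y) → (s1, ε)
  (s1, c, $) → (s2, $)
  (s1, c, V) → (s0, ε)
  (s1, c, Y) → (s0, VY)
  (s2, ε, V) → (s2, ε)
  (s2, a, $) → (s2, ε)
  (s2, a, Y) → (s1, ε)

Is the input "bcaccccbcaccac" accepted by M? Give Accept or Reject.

(s0, bcaccccbcaccac, $)
  ε-move, top $: go to s0, push Y$ → (s0, bcaccccbcaccac, Y$)
  read b, top Y: go to s0, push Y → (s0, caccccbcaccac, Y$)
  read c, top Y: go to s2, push YV → (s2, accccbcaccac, YV$)
  read a, top Y: go to s1, push ε → (s1, ccccbcaccac, V$)
  read c, top V: go to s0, push ε → (s0, cccbcaccac, $)
  ε-move, top $: go to s0, push Y$ → (s0, cccbcaccac, Y$)
  read c, top Y: go to s2, push YV → (s2, ccbcaccac, YV$)
No transition applies at (s2, ccbcaccac, YV$); input not fully consumed.

Reject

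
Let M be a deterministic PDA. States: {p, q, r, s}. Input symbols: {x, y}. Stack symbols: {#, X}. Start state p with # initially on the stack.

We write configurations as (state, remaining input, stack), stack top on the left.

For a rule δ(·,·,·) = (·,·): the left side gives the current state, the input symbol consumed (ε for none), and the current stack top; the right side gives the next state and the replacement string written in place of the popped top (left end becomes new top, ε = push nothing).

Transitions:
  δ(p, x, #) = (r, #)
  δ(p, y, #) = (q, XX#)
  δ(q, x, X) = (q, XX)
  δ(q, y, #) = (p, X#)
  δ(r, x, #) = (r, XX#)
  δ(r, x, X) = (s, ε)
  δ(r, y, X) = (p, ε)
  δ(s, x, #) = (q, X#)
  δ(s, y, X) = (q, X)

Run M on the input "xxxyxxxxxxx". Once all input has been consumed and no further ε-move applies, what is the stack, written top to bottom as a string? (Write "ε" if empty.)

XXXXXXXX#

(p, xxxyxxxxxxx, #)
  read x, top #: go to r, push # → (r, xxyxxxxxxx, #)
  read x, top #: go to r, push XX# → (r, xyxxxxxxx, XX#)
  read x, top X: go to s, push ε → (s, yxxxxxxx, X#)
  read y, top X: go to q, push X → (q, xxxxxxx, X#)
  read x, top X: go to q, push XX → (q, xxxxxx, XX#)
  read x, top X: go to q, push XX → (q, xxxxx, XXX#)
  read x, top X: go to q, push XX → (q, xxxx, XXXX#)
  read x, top X: go to q, push XX → (q, xxx, XXXXX#)
  read x, top X: go to q, push XX → (q, xx, XXXXXX#)
  read x, top X: go to q, push XX → (q, x, XXXXXXX#)
  read x, top X: go to q, push XX → (q, ε, XXXXXXXX#)
All input consumed in state q with stack XXXXXXXX#.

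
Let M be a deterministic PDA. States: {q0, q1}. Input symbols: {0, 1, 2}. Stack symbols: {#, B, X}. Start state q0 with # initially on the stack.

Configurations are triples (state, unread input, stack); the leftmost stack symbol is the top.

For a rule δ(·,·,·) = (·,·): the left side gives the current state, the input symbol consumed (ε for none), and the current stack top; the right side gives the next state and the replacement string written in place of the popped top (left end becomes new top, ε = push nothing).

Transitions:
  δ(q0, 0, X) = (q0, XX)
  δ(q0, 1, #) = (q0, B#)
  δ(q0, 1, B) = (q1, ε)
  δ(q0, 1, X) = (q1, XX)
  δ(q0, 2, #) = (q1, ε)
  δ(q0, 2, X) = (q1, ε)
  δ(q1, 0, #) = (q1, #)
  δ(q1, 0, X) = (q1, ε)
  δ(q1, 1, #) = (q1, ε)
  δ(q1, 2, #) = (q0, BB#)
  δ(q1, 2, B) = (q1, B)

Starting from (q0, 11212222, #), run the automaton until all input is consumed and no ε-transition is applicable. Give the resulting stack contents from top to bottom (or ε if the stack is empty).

(q0, 11212222, #)
  read 1, top #: go to q0, push B# → (q0, 1212222, B#)
  read 1, top B: go to q1, push ε → (q1, 212222, #)
  read 2, top #: go to q0, push BB# → (q0, 12222, BB#)
  read 1, top B: go to q1, push ε → (q1, 2222, B#)
  read 2, top B: go to q1, push B → (q1, 222, B#)
  read 2, top B: go to q1, push B → (q1, 22, B#)
  read 2, top B: go to q1, push B → (q1, 2, B#)
  read 2, top B: go to q1, push B → (q1, ε, B#)
All input consumed in state q1 with stack B#.

B#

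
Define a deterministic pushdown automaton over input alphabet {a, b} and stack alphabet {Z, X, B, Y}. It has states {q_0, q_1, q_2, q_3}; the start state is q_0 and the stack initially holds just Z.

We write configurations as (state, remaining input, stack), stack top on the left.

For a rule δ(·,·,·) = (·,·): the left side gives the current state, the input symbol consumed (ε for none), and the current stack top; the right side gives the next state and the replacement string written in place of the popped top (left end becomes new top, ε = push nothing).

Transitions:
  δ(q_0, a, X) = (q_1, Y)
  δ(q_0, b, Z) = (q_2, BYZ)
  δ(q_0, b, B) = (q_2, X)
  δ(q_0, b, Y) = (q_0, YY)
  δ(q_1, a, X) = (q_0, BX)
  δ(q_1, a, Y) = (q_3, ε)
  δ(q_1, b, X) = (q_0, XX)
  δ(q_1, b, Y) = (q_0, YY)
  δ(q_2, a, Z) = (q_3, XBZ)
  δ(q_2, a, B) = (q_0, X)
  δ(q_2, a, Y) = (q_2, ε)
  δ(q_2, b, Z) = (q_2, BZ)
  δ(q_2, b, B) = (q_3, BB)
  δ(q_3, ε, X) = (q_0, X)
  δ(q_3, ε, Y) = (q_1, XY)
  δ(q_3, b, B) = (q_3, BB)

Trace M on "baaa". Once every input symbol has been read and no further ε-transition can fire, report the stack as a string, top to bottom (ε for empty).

XYZ

(q_0, baaa, Z)
  read b, top Z: go to q_2, push BYZ → (q_2, aaa, BYZ)
  read a, top B: go to q_0, push X → (q_0, aa, XYZ)
  read a, top X: go to q_1, push Y → (q_1, a, YYZ)
  read a, top Y: go to q_3, push ε → (q_3, ε, YZ)
  ε-move, top Y: go to q_1, push XY → (q_1, ε, XYZ)
All input consumed in state q_1 with stack XYZ.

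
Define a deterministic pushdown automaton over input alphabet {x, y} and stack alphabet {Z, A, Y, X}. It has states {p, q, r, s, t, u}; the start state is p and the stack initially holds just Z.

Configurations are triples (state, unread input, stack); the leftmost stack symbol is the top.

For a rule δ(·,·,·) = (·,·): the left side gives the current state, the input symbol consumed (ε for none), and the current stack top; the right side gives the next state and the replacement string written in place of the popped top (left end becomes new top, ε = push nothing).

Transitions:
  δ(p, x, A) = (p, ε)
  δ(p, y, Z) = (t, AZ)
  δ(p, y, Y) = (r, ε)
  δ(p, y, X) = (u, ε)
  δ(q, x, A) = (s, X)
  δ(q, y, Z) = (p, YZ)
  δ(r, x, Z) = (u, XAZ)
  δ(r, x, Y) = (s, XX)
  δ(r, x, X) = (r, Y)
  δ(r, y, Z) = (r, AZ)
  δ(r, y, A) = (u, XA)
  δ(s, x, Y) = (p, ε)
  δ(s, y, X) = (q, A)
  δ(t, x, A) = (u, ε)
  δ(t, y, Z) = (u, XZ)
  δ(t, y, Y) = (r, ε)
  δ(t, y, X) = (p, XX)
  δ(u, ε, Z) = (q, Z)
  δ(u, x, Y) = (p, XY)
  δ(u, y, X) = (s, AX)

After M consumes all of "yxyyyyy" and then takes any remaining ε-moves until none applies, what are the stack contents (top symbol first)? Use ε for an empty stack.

(p, yxyyyyy, Z)
  read y, top Z: go to t, push AZ → (t, xyyyyy, AZ)
  read x, top A: go to u, push ε → (u, yyyyy, Z)
  ε-move, top Z: go to q, push Z → (q, yyyyy, Z)
  read y, top Z: go to p, push YZ → (p, yyyy, YZ)
  read y, top Y: go to r, push ε → (r, yyy, Z)
  read y, top Z: go to r, push AZ → (r, yy, AZ)
  read y, top A: go to u, push XA → (u, y, XAZ)
  read y, top X: go to s, push AX → (s, ε, AXAZ)
All input consumed in state s with stack AXAZ.

AXAZ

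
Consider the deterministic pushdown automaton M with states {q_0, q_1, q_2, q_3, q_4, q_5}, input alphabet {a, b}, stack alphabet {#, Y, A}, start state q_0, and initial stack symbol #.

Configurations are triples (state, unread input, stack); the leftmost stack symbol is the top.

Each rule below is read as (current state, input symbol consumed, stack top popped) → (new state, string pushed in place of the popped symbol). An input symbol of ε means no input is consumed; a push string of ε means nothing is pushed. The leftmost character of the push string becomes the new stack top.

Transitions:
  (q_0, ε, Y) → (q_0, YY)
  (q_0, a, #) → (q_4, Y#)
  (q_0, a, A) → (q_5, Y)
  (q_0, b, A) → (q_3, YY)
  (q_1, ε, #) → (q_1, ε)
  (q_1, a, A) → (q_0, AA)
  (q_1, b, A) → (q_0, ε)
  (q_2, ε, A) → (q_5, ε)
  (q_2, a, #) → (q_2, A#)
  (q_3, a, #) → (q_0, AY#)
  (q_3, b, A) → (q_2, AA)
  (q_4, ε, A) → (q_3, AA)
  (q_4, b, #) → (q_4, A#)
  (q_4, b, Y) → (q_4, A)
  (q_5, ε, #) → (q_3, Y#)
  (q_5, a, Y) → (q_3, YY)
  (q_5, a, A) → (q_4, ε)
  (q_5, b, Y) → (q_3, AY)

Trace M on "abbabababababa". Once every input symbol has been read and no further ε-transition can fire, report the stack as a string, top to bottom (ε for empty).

(q_0, abbabababababa, #)
  read a, top #: go to q_4, push Y# → (q_4, bbabababababa, Y#)
  read b, top Y: go to q_4, push A → (q_4, babababababa, A#)
  ε-move, top A: go to q_3, push AA → (q_3, babababababa, AA#)
  read b, top A: go to q_2, push AA → (q_2, abababababa, AAA#)
  ε-move, top A: go to q_5, push ε → (q_5, abababababa, AA#)
  read a, top A: go to q_4, push ε → (q_4, bababababa, A#)
  ε-move, top A: go to q_3, push AA → (q_3, bababababa, AA#)
  read b, top A: go to q_2, push AA → (q_2, ababababa, AAA#)
  ε-move, top A: go to q_5, push ε → (q_5, ababababa, AA#)
  read a, top A: go to q_4, push ε → (q_4, babababa, A#)
  ε-move, top A: go to q_3, push AA → (q_3, babababa, AA#)
  read b, top A: go to q_2, push AA → (q_2, abababa, AAA#)
  ε-move, top A: go to q_5, push ε → (q_5, abababa, AA#)
  read a, top A: go to q_4, push ε → (q_4, bababa, A#)
  ε-move, top A: go to q_3, push AA → (q_3, bababa, AA#)
  read b, top A: go to q_2, push AA → (q_2, ababa, AAA#)
  ε-move, top A: go to q_5, push ε → (q_5, ababa, AA#)
  read a, top A: go to q_4, push ε → (q_4, baba, A#)
  ε-move, top A: go to q_3, push AA → (q_3, baba, AA#)
  read b, top A: go to q_2, push AA → (q_2, aba, AAA#)
  ε-move, top A: go to q_5, push ε → (q_5, aba, AA#)
  read a, top A: go to q_4, push ε → (q_4, ba, A#)
  ε-move, top A: go to q_3, push AA → (q_3, ba, AA#)
  read b, top A: go to q_2, push AA → (q_2, a, AAA#)
  ε-move, top A: go to q_5, push ε → (q_5, a, AA#)
  read a, top A: go to q_4, push ε → (q_4, ε, A#)
  ε-move, top A: go to q_3, push AA → (q_3, ε, AA#)
All input consumed in state q_3 with stack AA#.

AA#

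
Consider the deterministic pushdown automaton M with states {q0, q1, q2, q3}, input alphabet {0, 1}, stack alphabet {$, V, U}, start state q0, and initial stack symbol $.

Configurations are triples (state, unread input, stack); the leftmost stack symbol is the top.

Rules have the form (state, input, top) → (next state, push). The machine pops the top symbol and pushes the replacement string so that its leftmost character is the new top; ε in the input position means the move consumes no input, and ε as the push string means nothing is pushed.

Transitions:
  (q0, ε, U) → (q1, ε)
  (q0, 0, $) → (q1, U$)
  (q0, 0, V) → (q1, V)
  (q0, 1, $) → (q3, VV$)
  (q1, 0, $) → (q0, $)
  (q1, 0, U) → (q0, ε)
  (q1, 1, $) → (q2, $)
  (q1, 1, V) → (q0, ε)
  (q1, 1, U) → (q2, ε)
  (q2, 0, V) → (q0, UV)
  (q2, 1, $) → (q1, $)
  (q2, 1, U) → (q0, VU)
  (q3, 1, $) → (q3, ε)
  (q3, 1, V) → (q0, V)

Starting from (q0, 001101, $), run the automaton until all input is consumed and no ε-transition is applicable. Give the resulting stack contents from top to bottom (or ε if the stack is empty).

V$

(q0, 001101, $)
  read 0, top $: go to q1, push U$ → (q1, 01101, U$)
  read 0, top U: go to q0, push ε → (q0, 1101, $)
  read 1, top $: go to q3, push VV$ → (q3, 101, VV$)
  read 1, top V: go to q0, push V → (q0, 01, VV$)
  read 0, top V: go to q1, push V → (q1, 1, VV$)
  read 1, top V: go to q0, push ε → (q0, ε, V$)
All input consumed in state q0 with stack V$.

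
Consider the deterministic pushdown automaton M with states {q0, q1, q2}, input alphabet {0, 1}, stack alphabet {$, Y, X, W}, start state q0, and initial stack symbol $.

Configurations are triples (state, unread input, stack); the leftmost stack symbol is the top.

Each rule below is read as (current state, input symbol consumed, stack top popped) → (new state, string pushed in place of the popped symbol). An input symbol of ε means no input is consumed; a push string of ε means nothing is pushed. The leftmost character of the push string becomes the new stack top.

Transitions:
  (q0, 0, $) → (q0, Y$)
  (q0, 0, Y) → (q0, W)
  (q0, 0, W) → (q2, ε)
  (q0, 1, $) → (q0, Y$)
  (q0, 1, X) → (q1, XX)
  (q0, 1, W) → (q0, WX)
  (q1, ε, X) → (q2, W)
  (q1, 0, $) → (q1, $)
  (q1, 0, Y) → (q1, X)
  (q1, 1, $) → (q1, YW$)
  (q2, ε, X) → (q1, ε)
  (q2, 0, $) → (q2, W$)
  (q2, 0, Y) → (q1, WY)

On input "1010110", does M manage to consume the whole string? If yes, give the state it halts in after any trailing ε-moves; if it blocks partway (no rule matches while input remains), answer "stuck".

stuck

(q0, 1010110, $) ⊢ (q0, 010110, Y$) ⊢ (q0, 10110, W$) ⊢ (q0, 0110, WX$) ⊢ (q2, 110, X$) ⊢ (q1, 110, $) ⊢ (q1, 10, YW$)
No transition for (q1, 1, top Y); M blocks with input 10 remaining.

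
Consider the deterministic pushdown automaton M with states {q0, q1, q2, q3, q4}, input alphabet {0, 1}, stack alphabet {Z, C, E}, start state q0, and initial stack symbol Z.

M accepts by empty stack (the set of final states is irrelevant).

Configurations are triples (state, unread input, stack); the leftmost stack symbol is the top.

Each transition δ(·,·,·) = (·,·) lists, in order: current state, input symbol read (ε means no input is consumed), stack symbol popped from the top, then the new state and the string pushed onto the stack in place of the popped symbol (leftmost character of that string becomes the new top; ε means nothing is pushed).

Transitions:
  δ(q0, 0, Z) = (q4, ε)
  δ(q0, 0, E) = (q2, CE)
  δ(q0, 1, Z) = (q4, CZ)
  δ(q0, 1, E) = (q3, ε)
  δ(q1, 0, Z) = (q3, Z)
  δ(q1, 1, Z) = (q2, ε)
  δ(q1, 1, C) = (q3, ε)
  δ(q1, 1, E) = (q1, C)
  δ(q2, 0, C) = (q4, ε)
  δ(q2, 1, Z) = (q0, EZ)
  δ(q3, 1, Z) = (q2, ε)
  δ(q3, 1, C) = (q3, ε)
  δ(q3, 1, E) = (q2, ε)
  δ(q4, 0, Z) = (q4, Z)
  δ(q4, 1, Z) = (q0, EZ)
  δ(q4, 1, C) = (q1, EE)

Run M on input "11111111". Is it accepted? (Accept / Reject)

(q0, 11111111, Z)
  read 1, top Z: go to q4, push CZ → (q4, 1111111, CZ)
  read 1, top C: go to q1, push EE → (q1, 111111, EEZ)
  read 1, top E: go to q1, push C → (q1, 11111, CEZ)
  read 1, top C: go to q3, push ε → (q3, 1111, EZ)
  read 1, top E: go to q2, push ε → (q2, 111, Z)
  read 1, top Z: go to q0, push EZ → (q0, 11, EZ)
  read 1, top E: go to q3, push ε → (q3, 1, Z)
  read 1, top Z: go to q2, push ε → (q2, ε, ε)
All input consumed and the stack is empty.

Accept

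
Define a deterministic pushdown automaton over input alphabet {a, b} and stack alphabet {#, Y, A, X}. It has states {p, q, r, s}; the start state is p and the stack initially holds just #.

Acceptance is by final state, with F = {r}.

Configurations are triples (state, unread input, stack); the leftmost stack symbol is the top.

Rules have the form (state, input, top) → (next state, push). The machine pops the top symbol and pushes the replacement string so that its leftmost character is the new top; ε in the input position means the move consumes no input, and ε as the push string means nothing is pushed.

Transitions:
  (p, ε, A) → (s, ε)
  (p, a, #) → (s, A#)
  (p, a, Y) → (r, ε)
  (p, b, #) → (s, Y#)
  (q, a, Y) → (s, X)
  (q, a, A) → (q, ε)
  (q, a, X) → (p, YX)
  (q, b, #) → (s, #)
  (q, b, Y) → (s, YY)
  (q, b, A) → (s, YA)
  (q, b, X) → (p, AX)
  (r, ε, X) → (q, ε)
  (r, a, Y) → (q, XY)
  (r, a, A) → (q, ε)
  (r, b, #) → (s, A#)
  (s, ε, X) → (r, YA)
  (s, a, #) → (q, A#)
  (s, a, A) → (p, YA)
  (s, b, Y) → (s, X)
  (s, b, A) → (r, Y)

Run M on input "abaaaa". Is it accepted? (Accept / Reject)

(p, abaaaa, #)
  read a, top #: go to s, push A# → (s, baaaa, A#)
  read b, top A: go to r, push Y → (r, aaaa, Y#)
  read a, top Y: go to q, push XY → (q, aaa, XY#)
  read a, top X: go to p, push YX → (p, aa, YXY#)
  read a, top Y: go to r, push ε → (r, a, XY#)
  ε-move, top X: go to q, push ε → (q, a, Y#)
  read a, top Y: go to s, push X → (s, ε, X#)
  ε-move, top X: go to r, push YA → (r, ε, YA#)
All input consumed; state r ∈ F.

Accept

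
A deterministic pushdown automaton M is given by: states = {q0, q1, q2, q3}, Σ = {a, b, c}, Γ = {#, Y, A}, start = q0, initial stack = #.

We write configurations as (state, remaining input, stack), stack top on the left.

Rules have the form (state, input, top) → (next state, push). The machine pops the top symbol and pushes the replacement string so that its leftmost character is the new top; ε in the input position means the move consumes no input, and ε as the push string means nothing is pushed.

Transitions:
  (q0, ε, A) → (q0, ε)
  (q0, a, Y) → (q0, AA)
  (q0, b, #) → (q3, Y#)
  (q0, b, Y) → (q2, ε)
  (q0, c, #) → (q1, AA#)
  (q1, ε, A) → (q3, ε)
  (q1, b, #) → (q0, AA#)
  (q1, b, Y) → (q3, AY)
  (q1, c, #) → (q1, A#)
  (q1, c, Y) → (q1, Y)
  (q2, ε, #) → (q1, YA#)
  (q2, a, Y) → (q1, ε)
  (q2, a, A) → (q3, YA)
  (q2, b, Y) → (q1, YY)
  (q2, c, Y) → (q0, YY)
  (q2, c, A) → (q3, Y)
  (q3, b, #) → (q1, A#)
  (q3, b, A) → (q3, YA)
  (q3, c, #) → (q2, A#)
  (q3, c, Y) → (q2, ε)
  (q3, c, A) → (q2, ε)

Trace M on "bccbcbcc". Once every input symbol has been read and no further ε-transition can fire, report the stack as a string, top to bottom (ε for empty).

(q0, bccbcbcc, #) ⊢ (q3, ccbcbcc, Y#) ⊢ (q2, cbcbcc, #) ⊢ (q1, cbcbcc, YA#) ⊢ (q1, bcbcc, YA#) ⊢ (q3, cbcc, AYA#) ⊢ (q2, bcc, YA#) ⊢ (q1, cc, YYA#) ⊢ (q1, c, YYA#) ⊢ (q1, ε, YYA#)
All input consumed in state q1 with stack YYA#.

YYA#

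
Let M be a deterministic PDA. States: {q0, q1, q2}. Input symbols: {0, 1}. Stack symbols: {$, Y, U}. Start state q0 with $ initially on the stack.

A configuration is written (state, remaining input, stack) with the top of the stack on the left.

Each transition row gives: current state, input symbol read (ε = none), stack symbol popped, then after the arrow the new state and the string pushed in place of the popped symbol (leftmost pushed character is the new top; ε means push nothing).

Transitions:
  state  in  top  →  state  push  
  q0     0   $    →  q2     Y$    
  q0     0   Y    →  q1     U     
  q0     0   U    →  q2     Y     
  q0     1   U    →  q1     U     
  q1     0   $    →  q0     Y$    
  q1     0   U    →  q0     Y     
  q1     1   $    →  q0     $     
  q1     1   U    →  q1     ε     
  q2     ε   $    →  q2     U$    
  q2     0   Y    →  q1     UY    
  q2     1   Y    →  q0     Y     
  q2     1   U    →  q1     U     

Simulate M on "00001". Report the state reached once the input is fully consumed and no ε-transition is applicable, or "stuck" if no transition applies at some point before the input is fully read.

q1

(q0, 00001, $) ⊢ (q2, 0001, Y$) ⊢ (q1, 001, UY$) ⊢ (q0, 01, YY$) ⊢ (q1, 1, UY$) ⊢ (q1, ε, Y$)
All input consumed; M is in state q1.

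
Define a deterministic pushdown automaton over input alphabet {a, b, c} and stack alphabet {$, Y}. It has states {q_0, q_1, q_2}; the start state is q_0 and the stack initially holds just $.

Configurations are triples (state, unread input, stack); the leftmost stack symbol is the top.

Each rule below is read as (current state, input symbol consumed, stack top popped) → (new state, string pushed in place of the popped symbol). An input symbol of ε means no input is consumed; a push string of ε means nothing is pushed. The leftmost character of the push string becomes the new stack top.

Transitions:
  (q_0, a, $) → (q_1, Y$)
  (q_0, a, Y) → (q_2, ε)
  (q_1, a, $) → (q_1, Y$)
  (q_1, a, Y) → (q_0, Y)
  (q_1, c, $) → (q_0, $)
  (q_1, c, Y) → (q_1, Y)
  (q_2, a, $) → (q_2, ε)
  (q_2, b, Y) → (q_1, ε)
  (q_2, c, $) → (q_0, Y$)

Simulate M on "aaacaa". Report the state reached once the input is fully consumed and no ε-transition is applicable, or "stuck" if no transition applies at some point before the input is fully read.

q_2

(q_0, aaacaa, $) ⊢ (q_1, aacaa, Y$) ⊢ (q_0, acaa, Y$) ⊢ (q_2, caa, $) ⊢ (q_0, aa, Y$) ⊢ (q_2, a, $) ⊢ (q_2, ε, ε)
All input consumed; M is in state q_2.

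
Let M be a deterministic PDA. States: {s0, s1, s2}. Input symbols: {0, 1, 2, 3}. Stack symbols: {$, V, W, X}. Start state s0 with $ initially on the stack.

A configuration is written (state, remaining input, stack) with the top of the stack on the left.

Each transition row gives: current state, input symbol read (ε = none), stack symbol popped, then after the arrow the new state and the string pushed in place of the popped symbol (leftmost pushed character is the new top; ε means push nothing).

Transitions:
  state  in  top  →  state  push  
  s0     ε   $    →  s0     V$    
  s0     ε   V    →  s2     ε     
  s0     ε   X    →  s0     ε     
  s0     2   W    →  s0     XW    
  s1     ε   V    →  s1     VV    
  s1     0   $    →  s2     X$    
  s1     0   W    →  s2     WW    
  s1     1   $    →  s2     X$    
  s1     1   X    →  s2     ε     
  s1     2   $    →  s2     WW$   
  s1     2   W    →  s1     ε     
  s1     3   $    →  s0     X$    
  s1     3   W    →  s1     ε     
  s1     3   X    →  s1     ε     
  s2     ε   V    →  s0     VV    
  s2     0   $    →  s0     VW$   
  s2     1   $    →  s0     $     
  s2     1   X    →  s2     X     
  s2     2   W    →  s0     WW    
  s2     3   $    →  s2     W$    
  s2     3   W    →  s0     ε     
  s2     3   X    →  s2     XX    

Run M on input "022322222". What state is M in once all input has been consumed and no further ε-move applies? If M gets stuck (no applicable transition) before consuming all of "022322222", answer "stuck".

(s0, 022322222, $) ⊢ (s0, 022322222, V$) ⊢ (s2, 022322222, $) ⊢ (s0, 22322222, VW$) ⊢ (s2, 22322222, W$) ⊢ (s0, 2322222, WW$) ⊢ (s0, 322222, XWW$) ⊢ (s0, 322222, WW$)
No transition for (s0, 3, top W); M blocks with input 322222 remaining.

stuck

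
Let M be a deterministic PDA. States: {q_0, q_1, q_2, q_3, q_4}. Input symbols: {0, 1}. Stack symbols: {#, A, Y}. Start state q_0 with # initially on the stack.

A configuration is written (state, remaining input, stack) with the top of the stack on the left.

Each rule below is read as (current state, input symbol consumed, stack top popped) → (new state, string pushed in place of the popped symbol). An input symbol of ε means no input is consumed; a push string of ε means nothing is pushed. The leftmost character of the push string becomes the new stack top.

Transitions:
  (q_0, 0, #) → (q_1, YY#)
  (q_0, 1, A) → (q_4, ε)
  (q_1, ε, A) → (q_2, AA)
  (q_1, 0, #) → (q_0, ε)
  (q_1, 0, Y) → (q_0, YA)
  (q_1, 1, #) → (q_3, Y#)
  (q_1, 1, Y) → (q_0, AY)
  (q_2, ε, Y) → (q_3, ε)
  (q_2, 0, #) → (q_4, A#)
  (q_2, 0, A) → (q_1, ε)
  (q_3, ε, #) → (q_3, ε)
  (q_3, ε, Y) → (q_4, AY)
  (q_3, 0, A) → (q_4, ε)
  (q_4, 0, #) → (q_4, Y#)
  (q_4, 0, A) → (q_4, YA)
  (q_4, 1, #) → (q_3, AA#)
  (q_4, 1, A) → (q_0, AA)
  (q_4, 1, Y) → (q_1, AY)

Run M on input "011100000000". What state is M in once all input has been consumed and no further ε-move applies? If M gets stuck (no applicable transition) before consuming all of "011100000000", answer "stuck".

q_2

(q_0, 011100000000, #)
  read 0, top #: go to q_1, push YY# → (q_1, 11100000000, YY#)
  read 1, top Y: go to q_0, push AY → (q_0, 1100000000, AYY#)
  read 1, top A: go to q_4, push ε → (q_4, 100000000, YY#)
  read 1, top Y: go to q_1, push AY → (q_1, 00000000, AYY#)
  ε-move, top A: go to q_2, push AA → (q_2, 00000000, AAYY#)
  read 0, top A: go to q_1, push ε → (q_1, 0000000, AYY#)
  ε-move, top A: go to q_2, push AA → (q_2, 0000000, AAYY#)
  read 0, top A: go to q_1, push ε → (q_1, 000000, AYY#)
  ε-move, top A: go to q_2, push AA → (q_2, 000000, AAYY#)
  read 0, top A: go to q_1, push ε → (q_1, 00000, AYY#)
  ε-move, top A: go to q_2, push AA → (q_2, 00000, AAYY#)
  read 0, top A: go to q_1, push ε → (q_1, 0000, AYY#)
  ε-move, top A: go to q_2, push AA → (q_2, 0000, AAYY#)
  read 0, top A: go to q_1, push ε → (q_1, 000, AYY#)
  ε-move, top A: go to q_2, push AA → (q_2, 000, AAYY#)
  read 0, top A: go to q_1, push ε → (q_1, 00, AYY#)
  ε-move, top A: go to q_2, push AA → (q_2, 00, AAYY#)
  read 0, top A: go to q_1, push ε → (q_1, 0, AYY#)
  ε-move, top A: go to q_2, push AA → (q_2, 0, AAYY#)
  read 0, top A: go to q_1, push ε → (q_1, ε, AYY#)
  ε-move, top A: go to q_2, push AA → (q_2, ε, AAYY#)
All input consumed; M is in state q_2.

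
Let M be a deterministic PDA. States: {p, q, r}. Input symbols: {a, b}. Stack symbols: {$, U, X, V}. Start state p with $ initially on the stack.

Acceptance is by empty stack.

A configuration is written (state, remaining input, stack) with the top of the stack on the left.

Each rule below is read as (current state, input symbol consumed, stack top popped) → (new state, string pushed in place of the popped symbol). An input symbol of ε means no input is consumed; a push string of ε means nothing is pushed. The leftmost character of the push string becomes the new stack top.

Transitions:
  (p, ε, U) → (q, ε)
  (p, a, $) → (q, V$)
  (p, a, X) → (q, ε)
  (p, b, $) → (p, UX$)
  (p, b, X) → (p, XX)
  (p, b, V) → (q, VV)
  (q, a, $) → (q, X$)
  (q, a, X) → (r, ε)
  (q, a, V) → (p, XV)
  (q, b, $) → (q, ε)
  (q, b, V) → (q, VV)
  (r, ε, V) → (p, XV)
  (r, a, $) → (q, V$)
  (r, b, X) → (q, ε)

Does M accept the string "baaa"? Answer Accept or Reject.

Reject

(p, baaa, $)
  read b, top $: go to p, push UX$ → (p, aaa, UX$)
  ε-move, top U: go to q, push ε → (q, aaa, X$)
  read a, top X: go to r, push ε → (r, aa, $)
  read a, top $: go to q, push V$ → (q, a, V$)
  read a, top V: go to p, push XV → (p, ε, XV$)
All input consumed; stack is XV$, not empty, and no further ε-move applies.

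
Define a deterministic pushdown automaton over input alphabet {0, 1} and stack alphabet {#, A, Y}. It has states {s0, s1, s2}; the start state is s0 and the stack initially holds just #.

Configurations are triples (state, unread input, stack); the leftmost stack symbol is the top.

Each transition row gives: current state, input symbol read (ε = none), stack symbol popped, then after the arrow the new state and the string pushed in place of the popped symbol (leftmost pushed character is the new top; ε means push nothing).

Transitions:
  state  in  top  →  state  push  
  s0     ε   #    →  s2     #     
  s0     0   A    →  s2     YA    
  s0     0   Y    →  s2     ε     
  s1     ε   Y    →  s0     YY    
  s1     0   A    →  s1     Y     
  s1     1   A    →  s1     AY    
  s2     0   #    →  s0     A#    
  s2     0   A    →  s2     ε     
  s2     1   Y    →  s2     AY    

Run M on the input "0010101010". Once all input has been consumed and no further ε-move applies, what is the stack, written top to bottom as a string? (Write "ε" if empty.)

(s0, 0010101010, #)
  ε-move, top #: go to s2, push # → (s2, 0010101010, #)
  read 0, top #: go to s0, push A# → (s0, 010101010, A#)
  read 0, top A: go to s2, push YA → (s2, 10101010, YA#)
  read 1, top Y: go to s2, push AY → (s2, 0101010, AYA#)
  read 0, top A: go to s2, push ε → (s2, 101010, YA#)
  read 1, top Y: go to s2, push AY → (s2, 01010, AYA#)
  read 0, top A: go to s2, push ε → (s2, 1010, YA#)
  read 1, top Y: go to s2, push AY → (s2, 010, AYA#)
  read 0, top A: go to s2, push ε → (s2, 10, YA#)
  read 1, top Y: go to s2, push AY → (s2, 0, AYA#)
  read 0, top A: go to s2, push ε → (s2, ε, YA#)
All input consumed in state s2 with stack YA#.

YA#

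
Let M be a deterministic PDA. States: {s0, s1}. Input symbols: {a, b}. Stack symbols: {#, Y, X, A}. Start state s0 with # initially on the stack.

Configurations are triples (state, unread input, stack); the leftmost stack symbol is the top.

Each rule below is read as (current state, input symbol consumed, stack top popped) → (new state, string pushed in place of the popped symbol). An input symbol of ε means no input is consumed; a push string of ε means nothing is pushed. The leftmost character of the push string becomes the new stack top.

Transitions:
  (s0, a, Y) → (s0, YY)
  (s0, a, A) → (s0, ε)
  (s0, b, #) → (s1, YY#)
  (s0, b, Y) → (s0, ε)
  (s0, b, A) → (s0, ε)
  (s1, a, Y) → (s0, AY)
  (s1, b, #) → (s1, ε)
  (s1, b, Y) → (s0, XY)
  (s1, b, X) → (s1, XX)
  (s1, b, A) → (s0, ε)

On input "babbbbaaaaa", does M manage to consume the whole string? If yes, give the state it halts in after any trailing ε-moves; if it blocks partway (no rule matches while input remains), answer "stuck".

(s0, babbbbaaaaa, #) ⊢ (s1, abbbbaaaaa, YY#) ⊢ (s0, bbbbaaaaa, AYY#) ⊢ (s0, bbbaaaaa, YY#) ⊢ (s0, bbaaaaa, Y#) ⊢ (s0, baaaaa, #) ⊢ (s1, aaaaa, YY#) ⊢ (s0, aaaa, AYY#) ⊢ (s0, aaa, YY#) ⊢ (s0, aa, YYY#) ⊢ (s0, a, YYYY#) ⊢ (s0, ε, YYYYY#)
All input consumed; M is in state s0.

s0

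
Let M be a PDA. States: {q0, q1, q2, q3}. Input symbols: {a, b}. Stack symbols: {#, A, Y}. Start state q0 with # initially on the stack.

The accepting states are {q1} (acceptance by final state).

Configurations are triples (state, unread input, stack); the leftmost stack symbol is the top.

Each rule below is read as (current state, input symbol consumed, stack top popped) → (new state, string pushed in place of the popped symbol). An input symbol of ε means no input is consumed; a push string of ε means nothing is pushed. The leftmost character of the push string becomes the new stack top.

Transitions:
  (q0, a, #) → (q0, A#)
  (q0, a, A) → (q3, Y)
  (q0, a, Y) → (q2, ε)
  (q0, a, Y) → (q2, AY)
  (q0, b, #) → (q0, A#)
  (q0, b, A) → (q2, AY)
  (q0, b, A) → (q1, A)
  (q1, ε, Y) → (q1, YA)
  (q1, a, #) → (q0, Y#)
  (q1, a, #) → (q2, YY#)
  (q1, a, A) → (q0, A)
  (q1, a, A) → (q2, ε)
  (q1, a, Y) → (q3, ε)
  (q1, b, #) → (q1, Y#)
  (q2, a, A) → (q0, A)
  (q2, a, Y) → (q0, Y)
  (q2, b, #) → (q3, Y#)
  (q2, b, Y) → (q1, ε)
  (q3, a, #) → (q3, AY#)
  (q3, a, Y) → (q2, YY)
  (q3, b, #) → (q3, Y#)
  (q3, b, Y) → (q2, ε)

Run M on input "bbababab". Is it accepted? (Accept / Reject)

Accept

One accepting computation: (q0, bbababab, #) ⊢ (q0, bababab, A#) ⊢ (q2, ababab, AY#) ⊢ (q0, babab, AY#) ⊢ (q2, abab, AYY#) ⊢ (q0, bab, AYY#) ⊢ (q2, ab, AYYY#) ⊢ (q0, b, AYYY#) ⊢ (q1, ε, AYYY#)
All input consumed and state q1 ∈ F.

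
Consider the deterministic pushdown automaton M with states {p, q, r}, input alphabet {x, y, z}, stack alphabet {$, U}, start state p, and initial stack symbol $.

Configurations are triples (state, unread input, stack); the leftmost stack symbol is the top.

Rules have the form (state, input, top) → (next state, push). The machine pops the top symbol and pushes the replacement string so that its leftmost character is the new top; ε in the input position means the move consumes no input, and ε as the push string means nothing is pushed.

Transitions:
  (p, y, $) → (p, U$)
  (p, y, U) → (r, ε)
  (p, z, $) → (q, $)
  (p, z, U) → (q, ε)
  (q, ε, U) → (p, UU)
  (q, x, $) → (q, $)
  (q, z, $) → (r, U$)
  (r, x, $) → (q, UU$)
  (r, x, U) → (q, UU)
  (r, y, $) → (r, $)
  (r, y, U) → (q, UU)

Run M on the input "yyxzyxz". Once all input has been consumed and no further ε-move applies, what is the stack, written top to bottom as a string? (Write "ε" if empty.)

(p, yyxzyxz, $) ⊢ (p, yxzyxz, U$) ⊢ (r, xzyxz, $) ⊢ (q, zyxz, UU$) ⊢ (p, zyxz, UUU$) ⊢ (q, yxz, UU$) ⊢ (p, yxz, UUU$) ⊢ (r, xz, UU$) ⊢ (q, z, UUU$) ⊢ (p, z, UUUU$) ⊢ (q, ε, UUU$) ⊢ (p, ε, UUUU$)
All input consumed in state p with stack UUUU$.

UUUU$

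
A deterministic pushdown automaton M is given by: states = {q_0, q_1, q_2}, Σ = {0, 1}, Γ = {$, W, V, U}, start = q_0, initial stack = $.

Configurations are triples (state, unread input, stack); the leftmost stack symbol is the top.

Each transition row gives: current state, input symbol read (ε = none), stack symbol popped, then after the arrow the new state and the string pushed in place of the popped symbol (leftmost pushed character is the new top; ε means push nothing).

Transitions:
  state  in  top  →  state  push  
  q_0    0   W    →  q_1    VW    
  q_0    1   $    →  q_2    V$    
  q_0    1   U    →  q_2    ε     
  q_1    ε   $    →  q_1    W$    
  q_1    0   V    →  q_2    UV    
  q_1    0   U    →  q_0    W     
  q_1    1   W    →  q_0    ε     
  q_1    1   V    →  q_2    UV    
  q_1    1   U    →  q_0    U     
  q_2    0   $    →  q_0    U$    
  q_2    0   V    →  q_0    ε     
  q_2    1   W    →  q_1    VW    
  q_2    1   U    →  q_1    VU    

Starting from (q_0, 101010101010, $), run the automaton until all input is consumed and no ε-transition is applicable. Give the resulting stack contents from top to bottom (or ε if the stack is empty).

$

(q_0, 101010101010, $) ⊢ (q_2, 01010101010, V$) ⊢ (q_0, 1010101010, $) ⊢ (q_2, 010101010, V$) ⊢ (q_0, 10101010, $) ⊢ (q_2, 0101010, V$) ⊢ (q_0, 101010, $) ⊢ (q_2, 01010, V$) ⊢ (q_0, 1010, $) ⊢ (q_2, 010, V$) ⊢ (q_0, 10, $) ⊢ (q_2, 0, V$) ⊢ (q_0, ε, $)
All input consumed in state q_0 with stack $.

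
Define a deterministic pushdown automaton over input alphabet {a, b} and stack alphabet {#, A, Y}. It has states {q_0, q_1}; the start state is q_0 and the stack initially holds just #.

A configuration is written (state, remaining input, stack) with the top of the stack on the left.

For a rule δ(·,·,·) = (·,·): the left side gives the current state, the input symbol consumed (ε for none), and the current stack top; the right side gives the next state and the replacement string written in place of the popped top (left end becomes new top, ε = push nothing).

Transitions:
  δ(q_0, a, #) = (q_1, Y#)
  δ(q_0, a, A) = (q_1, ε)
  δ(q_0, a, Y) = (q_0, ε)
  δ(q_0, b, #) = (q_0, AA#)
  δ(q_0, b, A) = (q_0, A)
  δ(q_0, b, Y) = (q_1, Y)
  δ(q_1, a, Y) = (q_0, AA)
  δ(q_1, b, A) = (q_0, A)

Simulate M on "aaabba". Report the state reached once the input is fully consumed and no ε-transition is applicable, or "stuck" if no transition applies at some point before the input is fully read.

(q_0, aaabba, #)
  read a, top #: go to q_1, push Y# → (q_1, aabba, Y#)
  read a, top Y: go to q_0, push AA → (q_0, abba, AA#)
  read a, top A: go to q_1, push ε → (q_1, bba, A#)
  read b, top A: go to q_0, push A → (q_0, ba, A#)
  read b, top A: go to q_0, push A → (q_0, a, A#)
  read a, top A: go to q_1, push ε → (q_1, ε, #)
All input consumed; M is in state q_1.

q_1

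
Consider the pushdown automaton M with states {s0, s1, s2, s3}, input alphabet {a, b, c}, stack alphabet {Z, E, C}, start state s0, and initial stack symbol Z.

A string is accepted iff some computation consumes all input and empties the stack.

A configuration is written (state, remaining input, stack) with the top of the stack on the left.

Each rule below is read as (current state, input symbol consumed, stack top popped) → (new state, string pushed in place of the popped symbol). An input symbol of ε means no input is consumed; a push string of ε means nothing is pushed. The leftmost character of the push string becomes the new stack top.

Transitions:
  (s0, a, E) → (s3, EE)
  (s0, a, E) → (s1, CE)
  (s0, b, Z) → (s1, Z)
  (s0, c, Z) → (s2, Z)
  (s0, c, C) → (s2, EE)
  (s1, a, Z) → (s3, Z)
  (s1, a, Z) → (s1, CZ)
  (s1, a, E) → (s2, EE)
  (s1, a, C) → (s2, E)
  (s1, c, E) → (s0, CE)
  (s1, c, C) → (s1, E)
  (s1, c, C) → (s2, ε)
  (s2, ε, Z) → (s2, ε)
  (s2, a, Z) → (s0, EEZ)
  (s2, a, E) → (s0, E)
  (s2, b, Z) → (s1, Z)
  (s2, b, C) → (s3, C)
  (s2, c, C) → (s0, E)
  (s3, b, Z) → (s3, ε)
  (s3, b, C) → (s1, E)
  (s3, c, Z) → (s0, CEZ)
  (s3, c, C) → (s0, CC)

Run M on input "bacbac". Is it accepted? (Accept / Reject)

One accepting computation: (s0, bacbac, Z) ⊢ (s1, acbac, Z) ⊢ (s1, cbac, CZ) ⊢ (s2, bac, Z) ⊢ (s1, ac, Z) ⊢ (s1, c, CZ) ⊢ (s2, ε, Z) ⊢ (s2, ε, ε)
All input consumed and the stack is empty.

Accept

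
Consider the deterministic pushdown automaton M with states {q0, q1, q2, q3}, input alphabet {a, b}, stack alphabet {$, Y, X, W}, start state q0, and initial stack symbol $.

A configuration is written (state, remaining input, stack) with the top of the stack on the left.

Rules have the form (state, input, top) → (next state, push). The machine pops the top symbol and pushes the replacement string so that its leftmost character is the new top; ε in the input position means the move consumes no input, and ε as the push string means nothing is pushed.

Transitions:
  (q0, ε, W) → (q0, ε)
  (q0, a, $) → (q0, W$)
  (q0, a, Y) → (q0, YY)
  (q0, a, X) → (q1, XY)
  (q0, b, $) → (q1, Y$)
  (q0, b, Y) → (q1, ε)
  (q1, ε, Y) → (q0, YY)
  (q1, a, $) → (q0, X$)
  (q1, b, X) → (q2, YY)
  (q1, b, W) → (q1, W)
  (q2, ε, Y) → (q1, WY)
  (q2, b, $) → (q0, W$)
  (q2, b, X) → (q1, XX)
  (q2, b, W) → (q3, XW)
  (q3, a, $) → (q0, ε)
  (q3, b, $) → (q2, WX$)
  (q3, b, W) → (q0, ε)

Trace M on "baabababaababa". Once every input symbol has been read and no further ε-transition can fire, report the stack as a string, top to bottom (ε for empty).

YYYYYYYYYY$

(q0, baabababaababa, $)
  read b, top $: go to q1, push Y$ → (q1, aabababaababa, Y$)
  ε-move, top Y: go to q0, push YY → (q0, aabababaababa, YY$)
  read a, top Y: go to q0, push YY → (q0, abababaababa, YYY$)
  read a, top Y: go to q0, push YY → (q0, bababaababa, YYYY$)
  read b, top Y: go to q1, push ε → (q1, ababaababa, YYY$)
  ε-move, top Y: go to q0, push YY → (q0, ababaababa, YYYY$)
  read a, top Y: go to q0, push YY → (q0, babaababa, YYYYY$)
  read b, top Y: go to q1, push ε → (q1, abaababa, YYYY$)
  ε-move, top Y: go to q0, push YY → (q0, abaababa, YYYYY$)
  read a, top Y: go to q0, push YY → (q0, baababa, YYYYYY$)
  read b, top Y: go to q1, push ε → (q1, aababa, YYYYY$)
  ε-move, top Y: go to q0, push YY → (q0, aababa, YYYYYY$)
  read a, top Y: go to q0, push YY → (q0, ababa, YYYYYYY$)
  read a, top Y: go to q0, push YY → (q0, baba, YYYYYYYY$)
  read b, top Y: go to q1, push ε → (q1, aba, YYYYYYY$)
  ε-move, top Y: go to q0, push YY → (q0, aba, YYYYYYYY$)
  read a, top Y: go to q0, push YY → (q0, ba, YYYYYYYYY$)
  read b, top Y: go to q1, push ε → (q1, a, YYYYYYYY$)
  ε-move, top Y: go to q0, push YY → (q0, a, YYYYYYYYY$)
  read a, top Y: go to q0, push YY → (q0, ε, YYYYYYYYYY$)
All input consumed in state q0 with stack YYYYYYYYYY$.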